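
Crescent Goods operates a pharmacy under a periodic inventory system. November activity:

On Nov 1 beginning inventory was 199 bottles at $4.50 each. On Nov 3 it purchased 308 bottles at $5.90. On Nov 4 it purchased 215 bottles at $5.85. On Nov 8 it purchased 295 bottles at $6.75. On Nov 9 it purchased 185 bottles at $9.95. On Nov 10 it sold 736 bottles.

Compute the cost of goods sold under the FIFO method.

COGS = $4,064.95

Nov 10, 736 sold [FIFO — oldest first]: 199 @ $4.50 + 308 @ $5.90 + 215 @ $5.85 + 14 @ $6.75 = $4,064.95
Ending inventory: 281 @ $6.75 + 185 @ $9.95 = $3,737.50
Check: goods available $7,802.45 = COGS $4,064.95 + ending $3,737.50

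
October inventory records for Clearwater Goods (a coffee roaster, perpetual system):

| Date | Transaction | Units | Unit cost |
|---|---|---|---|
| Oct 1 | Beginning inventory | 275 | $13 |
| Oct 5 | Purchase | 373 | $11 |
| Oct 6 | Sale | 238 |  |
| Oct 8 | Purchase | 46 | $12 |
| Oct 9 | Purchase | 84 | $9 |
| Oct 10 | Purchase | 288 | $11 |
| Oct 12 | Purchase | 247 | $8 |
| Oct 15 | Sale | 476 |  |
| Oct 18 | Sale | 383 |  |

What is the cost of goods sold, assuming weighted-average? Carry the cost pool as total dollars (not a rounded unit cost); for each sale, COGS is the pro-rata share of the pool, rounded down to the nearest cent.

After Oct 1: 275 on hand, pool $3,575.00 (≈ $13.0000 each)
After Oct 5: 648 on hand, pool $7,678.00 (≈ $11.8488 each)
Oct 6, sell 238: 238/648 × $7,678.00 → $2,820.00
After Oct 8: 456 on hand, pool $5,410.00 (≈ $11.8640 each)
After Oct 9: 540 on hand, pool $6,166.00 (≈ $11.4185 each)
After Oct 10: 828 on hand, pool $9,334.00 (≈ $11.2729 each)
After Oct 12: 1075 on hand, pool $11,310.00 (≈ $10.5209 each)
Oct 15, sell 476: 476/1075 × $11,310.00 → $5,007.96
Oct 18, sell 383: 383/599 × $6,302.04 → $4,029.51
Total COGS = $2,820.00 + $5,007.96 + $4,029.51 = $11,857.47
Ending inventory (cost pool remaining) = $2,272.53

COGS = $11,857.47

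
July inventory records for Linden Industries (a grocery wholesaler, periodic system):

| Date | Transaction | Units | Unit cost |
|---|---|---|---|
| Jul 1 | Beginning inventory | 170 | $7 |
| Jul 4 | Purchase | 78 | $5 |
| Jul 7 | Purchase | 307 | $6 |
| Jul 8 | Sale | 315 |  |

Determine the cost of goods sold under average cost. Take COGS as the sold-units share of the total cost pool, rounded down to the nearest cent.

COGS = $1,942.21

Jul 8, sell 315: 315/555 × $3,422.00 → $1,942.21
Ending inventory (cost pool remaining) = $1,479.79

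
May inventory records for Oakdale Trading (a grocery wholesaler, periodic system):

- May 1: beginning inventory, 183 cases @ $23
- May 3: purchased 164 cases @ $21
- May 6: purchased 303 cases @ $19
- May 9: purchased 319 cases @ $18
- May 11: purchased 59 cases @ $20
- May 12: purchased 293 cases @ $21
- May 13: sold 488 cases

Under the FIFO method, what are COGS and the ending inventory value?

COGS = $10,332; ending inventory = $16,153

May 13, 488 sold [FIFO — oldest first]: 183 @ $23 + 164 @ $21 + 141 @ $19 = $10,332
Ending inventory: 162 @ $19 + 319 @ $18 + 59 @ $20 + 293 @ $21 = $16,153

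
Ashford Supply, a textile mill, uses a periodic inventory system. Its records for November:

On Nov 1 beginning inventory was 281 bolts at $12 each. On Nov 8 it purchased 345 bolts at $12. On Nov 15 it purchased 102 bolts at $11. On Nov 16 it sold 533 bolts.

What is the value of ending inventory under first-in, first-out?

Ending inventory = $2,238

Nov 16, 533 sold [FIFO — oldest first]: 281 @ $12 + 252 @ $12 = $6,396
Ending inventory: 93 @ $12 + 102 @ $11 = $2,238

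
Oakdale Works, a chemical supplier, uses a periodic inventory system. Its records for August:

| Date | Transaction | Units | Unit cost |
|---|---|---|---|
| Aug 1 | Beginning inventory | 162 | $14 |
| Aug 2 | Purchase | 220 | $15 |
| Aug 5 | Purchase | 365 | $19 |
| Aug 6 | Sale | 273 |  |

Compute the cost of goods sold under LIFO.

Aug 6, 273 sold [LIFO — newest first]: 273 @ $19 = $5,187
Ending inventory: 162 @ $14 + 220 @ $15 + 92 @ $19 = $7,316

COGS = $5,187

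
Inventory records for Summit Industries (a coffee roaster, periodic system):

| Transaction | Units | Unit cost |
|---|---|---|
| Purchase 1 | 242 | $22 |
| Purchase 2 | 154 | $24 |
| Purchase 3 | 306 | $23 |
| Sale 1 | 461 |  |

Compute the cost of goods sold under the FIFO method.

Sale 1 (461) [FIFO — oldest first]: 242 @ $22 + 154 @ $24 + 65 @ $23 = $10,515
Ending inventory: 241 @ $23 = $5,543

COGS = $10,515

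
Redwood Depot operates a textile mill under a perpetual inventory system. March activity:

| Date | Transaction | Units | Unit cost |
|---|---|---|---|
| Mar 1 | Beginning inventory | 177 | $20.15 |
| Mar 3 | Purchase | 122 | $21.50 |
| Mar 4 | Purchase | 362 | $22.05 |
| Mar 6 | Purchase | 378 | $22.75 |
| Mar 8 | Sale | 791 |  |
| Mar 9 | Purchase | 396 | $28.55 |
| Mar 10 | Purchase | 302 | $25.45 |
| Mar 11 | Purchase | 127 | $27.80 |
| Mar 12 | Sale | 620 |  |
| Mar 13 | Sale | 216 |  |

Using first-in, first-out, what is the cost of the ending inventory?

Mar 8, 791 sold [FIFO — oldest first]: 177 @ $20.15 + 122 @ $21.50 + 362 @ $22.05 + 130 @ $22.75 = $17,129.15
Mar 12, 620 sold [FIFO — oldest first]: 248 @ $22.75 + 372 @ $28.55 = $16,262.60
Mar 13, 216 sold [FIFO — oldest first]: 24 @ $28.55 + 192 @ $25.45 = $5,571.60
Total COGS = $17,129.15 + $16,262.60 + $5,571.60 = $38,963.35
Ending inventory: 110 @ $25.45 + 127 @ $27.80 = $6,330.10
Check: goods available $45,293.45 = COGS $38,963.35 + ending $6,330.10

Ending inventory = $6,330.10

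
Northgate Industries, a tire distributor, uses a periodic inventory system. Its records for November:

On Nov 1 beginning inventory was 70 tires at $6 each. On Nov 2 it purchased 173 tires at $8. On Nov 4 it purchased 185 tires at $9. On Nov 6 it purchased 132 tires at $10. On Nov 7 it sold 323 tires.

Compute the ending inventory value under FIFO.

Ending inventory = $2,265

Nov 7, 323 sold [FIFO — oldest first]: 70 @ $6 + 173 @ $8 + 80 @ $9 = $2,524
Ending inventory: 105 @ $9 + 132 @ $10 = $2,265
Check: goods available $4,789 = COGS $2,524 + ending $2,265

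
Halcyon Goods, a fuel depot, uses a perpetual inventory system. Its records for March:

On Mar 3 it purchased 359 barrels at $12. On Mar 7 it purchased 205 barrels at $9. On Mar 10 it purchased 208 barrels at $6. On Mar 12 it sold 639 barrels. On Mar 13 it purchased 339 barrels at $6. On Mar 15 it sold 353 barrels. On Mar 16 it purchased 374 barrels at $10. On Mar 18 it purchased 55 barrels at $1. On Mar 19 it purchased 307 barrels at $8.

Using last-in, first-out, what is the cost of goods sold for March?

COGS = $8,007

Mar 12, 639 sold [LIFO — newest first]: 208 @ $6 + 205 @ $9 + 226 @ $12 = $5,805
Mar 15, 353 sold [LIFO — newest first]: 339 @ $6 + 14 @ $12 = $2,202
Total COGS = $5,805 + $2,202 = $8,007
Ending inventory: 119 @ $12 + 374 @ $10 + 55 @ $1 + 307 @ $8 = $7,679
Check: goods available $15,686 = COGS $8,007 + ending $7,679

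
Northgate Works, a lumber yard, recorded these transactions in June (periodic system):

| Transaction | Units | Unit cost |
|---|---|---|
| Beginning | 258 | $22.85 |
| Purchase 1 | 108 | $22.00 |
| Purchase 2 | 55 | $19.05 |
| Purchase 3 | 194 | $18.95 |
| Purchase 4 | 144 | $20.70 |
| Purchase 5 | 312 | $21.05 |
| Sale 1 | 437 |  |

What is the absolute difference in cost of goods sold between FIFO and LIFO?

$467.15

FIFO COGS: 258 @ $22.85 + 108 @ $22.00 + 55 @ $19.05 + 16 @ $18.95 = $9,622.25
LIFO COGS: 312 @ $21.05 + 125 @ $20.70 = $9,155.10
Difference = |$9,622.25 − $9,155.10| = $467.15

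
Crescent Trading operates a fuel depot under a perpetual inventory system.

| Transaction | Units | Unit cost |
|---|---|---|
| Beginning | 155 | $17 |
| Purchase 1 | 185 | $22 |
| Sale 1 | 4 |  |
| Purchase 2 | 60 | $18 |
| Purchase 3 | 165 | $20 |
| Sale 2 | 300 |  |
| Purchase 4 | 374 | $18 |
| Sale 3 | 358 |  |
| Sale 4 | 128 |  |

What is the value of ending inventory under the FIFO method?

Ending inventory = $2,682

Sale 1 (4) [FIFO — oldest first]: 4 @ $17 = $68
Sale 2 (300) [FIFO — oldest first]: 151 @ $17 + 149 @ $22 = $5,845
Sale 3 (358) [FIFO — oldest first]: 36 @ $22 + 60 @ $18 + 165 @ $20 + 97 @ $18 = $6,918
Sale 4 (128) [FIFO — oldest first]: 128 @ $18 = $2,304
Total COGS = $68 + $5,845 + $6,918 + $2,304 = $15,135
Ending inventory: 149 @ $18 = $2,682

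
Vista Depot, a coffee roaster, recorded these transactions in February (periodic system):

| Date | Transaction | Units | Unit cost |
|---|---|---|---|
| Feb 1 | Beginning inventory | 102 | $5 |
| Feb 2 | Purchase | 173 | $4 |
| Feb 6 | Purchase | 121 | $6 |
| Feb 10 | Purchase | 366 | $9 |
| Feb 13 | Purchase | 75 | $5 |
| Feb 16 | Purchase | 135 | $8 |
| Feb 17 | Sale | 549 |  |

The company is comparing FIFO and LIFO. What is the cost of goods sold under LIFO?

COGS = $4,506

FIFO COGS: 102 @ $5 + 173 @ $4 + 121 @ $6 + 153 @ $9 = $3,305
LIFO COGS: 135 @ $8 + 75 @ $5 + 339 @ $9 = $4,506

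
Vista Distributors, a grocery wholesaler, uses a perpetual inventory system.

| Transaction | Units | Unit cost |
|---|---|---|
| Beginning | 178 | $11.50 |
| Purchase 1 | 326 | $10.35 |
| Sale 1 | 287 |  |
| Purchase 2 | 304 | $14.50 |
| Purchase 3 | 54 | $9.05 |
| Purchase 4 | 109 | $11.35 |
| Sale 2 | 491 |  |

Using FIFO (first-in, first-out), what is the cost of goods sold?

Sale 1 (287) [FIFO — oldest first]: 178 @ $11.50 + 109 @ $10.35 = $3,175.15
Sale 2 (491) [FIFO — oldest first]: 217 @ $10.35 + 274 @ $14.50 = $6,218.95
Total COGS = $3,175.15 + $6,218.95 = $9,394.10
Ending inventory: 30 @ $14.50 + 54 @ $9.05 + 109 @ $11.35 = $2,160.85

COGS = $9,394.10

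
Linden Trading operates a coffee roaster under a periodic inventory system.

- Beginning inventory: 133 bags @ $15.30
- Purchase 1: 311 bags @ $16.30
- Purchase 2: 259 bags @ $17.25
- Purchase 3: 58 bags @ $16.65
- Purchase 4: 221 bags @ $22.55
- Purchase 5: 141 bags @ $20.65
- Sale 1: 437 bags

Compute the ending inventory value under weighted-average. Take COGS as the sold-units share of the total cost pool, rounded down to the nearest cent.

Ending inventory = $12,481.69

Sale 1, sell 437: 437/1123 × $20,432.85 → $7,951.16
Ending inventory (cost pool remaining) = $12,481.69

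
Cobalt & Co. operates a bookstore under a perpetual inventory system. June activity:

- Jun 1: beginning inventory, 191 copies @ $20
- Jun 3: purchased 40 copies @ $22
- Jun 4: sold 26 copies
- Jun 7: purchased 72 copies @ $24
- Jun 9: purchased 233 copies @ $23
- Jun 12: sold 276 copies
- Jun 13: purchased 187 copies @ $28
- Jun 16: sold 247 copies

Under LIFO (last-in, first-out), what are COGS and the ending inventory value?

Jun 4, 26 sold [LIFO — newest first]: 26 @ $22 = $572
Jun 12, 276 sold [LIFO — newest first]: 233 @ $23 + 43 @ $24 = $6,391
Jun 16, 247 sold [LIFO — newest first]: 187 @ $28 + 29 @ $24 + 14 @ $22 + 17 @ $20 = $6,580
Total COGS = $572 + $6,391 + $6,580 = $13,543
Ending inventory: 174 @ $20 = $3,480
Check: goods available $17,023 = COGS $13,543 + ending $3,480

COGS = $13,543; ending inventory = $3,480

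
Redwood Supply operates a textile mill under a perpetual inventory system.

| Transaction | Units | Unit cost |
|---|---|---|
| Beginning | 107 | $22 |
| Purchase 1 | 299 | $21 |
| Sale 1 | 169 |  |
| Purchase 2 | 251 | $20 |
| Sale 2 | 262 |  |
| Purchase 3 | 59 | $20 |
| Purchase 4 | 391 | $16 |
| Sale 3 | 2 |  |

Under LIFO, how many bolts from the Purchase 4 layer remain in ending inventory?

389

Sale 1 (169) [LIFO — newest first]: 169 @ $21 = $3,549
Sale 2 (262) [LIFO — newest first]: 251 @ $20 + 11 @ $21 = $5,251
Sale 3 (2) [LIFO — newest first]: 2 @ $16 = $32
Total COGS = $3,549 + $5,251 + $32 = $8,832
Ending inventory: 107 @ $22 + 119 @ $21 + 59 @ $20 + 389 @ $16 = $12,257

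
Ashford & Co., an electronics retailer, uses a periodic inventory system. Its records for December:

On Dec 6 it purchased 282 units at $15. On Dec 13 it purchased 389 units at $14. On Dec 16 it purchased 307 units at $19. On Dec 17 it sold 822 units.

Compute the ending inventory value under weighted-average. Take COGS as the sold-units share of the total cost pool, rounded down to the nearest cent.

Dec 17, sell 822: 822/978 × $15,509.00 → $13,035.17
Ending inventory (cost pool remaining) = $2,473.83
Check: goods available $15,509.00 = COGS $13,035.17 + ending $2,473.83

Ending inventory = $2,473.83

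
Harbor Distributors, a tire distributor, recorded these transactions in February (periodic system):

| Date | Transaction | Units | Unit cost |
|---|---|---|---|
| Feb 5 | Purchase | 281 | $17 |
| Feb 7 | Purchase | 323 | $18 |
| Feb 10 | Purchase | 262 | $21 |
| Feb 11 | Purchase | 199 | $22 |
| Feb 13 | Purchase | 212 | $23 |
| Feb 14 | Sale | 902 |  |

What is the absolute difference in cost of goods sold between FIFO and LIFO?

FIFO COGS: 281 @ $17 + 323 @ $18 + 262 @ $21 + 36 @ $22 = $16,885
LIFO COGS: 212 @ $23 + 199 @ $22 + 262 @ $21 + 229 @ $18 = $18,878
Difference = |$16,885 − $18,878| = $1,993

$1,993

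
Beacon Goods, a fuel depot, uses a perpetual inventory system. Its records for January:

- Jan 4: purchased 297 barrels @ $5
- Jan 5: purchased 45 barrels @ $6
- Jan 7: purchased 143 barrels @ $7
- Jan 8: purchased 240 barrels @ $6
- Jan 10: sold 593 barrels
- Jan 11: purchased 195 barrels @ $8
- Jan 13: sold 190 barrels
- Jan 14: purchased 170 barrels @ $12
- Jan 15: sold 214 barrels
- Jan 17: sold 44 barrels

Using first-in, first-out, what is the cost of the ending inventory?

Ending inventory = $588

Jan 10, 593 sold [FIFO — oldest first]: 297 @ $5 + 45 @ $6 + 143 @ $7 + 108 @ $6 = $3,404
Jan 13, 190 sold [FIFO — oldest first]: 132 @ $6 + 58 @ $8 = $1,256
Jan 15, 214 sold [FIFO — oldest first]: 137 @ $8 + 77 @ $12 = $2,020
Jan 17, 44 sold [FIFO — oldest first]: 44 @ $12 = $528
Total COGS = $3,404 + $1,256 + $2,020 + $528 = $7,208
Ending inventory: 49 @ $12 = $588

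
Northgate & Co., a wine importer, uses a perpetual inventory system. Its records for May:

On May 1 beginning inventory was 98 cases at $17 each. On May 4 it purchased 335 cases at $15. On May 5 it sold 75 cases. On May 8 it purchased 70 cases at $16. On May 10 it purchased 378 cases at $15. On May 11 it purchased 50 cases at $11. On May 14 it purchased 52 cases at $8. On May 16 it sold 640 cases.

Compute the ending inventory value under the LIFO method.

Ending inventory = $4,216

May 5, 75 sold [LIFO — newest first]: 75 @ $15 = $1,125
May 16, 640 sold [LIFO — newest first]: 52 @ $8 + 50 @ $11 + 378 @ $15 + 70 @ $16 + 90 @ $15 = $9,106
Total COGS = $1,125 + $9,106 = $10,231
Ending inventory: 98 @ $17 + 170 @ $15 = $4,216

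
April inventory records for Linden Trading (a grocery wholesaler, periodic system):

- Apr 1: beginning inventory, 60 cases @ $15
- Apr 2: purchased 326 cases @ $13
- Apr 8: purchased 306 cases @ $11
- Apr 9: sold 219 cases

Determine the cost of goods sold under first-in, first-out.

Apr 9, 219 sold [FIFO — oldest first]: 60 @ $15 + 159 @ $13 = $2,967
Ending inventory: 167 @ $13 + 306 @ $11 = $5,537

COGS = $2,967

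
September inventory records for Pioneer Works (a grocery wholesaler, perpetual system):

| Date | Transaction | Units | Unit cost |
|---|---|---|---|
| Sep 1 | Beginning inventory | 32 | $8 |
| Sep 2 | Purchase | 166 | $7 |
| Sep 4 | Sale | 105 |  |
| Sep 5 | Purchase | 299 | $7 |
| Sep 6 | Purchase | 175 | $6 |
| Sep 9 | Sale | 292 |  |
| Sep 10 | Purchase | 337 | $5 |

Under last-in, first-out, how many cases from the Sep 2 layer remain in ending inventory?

61

Sep 4, 105 sold [LIFO — newest first]: 105 @ $7 = $735
Sep 9, 292 sold [LIFO — newest first]: 175 @ $6 + 117 @ $7 = $1,869
Total COGS = $735 + $1,869 = $2,604
Ending inventory: 32 @ $8 + 61 @ $7 + 182 @ $7 + 337 @ $5 = $3,642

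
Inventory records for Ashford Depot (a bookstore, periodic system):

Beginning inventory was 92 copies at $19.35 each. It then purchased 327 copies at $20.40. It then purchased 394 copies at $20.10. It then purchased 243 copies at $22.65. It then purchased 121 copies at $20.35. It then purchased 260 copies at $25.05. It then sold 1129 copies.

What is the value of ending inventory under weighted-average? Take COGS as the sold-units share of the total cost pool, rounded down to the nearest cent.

Sale 1, sell 1129: 1129/1437 × $30,849.70 → $24,237.51
Ending inventory (cost pool remaining) = $6,612.19

Ending inventory = $6,612.19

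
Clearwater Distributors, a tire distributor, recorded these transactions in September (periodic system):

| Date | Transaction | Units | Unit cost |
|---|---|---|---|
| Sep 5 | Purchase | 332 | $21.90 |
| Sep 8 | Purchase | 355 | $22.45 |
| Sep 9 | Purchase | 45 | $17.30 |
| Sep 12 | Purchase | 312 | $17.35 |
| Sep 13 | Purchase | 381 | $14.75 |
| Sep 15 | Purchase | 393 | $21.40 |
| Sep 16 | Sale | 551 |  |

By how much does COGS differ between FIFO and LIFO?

$1,446.65

FIFO COGS: 332 @ $21.90 + 219 @ $22.45 = $12,187.35
LIFO COGS: 393 @ $21.40 + 158 @ $14.75 = $10,740.70
Difference = |$12,187.35 − $10,740.70| = $1,446.65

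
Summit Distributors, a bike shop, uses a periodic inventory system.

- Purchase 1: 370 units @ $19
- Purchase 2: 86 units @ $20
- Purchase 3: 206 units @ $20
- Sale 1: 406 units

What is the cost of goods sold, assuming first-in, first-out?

COGS = $7,750

Sale 1 (406) [FIFO — oldest first]: 370 @ $19 + 36 @ $20 = $7,750
Ending inventory: 50 @ $20 + 206 @ $20 = $5,120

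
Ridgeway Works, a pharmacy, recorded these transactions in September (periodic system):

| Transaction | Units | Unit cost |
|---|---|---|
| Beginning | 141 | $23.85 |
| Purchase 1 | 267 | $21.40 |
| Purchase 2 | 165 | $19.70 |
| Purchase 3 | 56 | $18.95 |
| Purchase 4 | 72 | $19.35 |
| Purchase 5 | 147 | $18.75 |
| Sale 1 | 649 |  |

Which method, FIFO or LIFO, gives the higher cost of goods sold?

FIFO

FIFO COGS: 141 @ $23.85 + 267 @ $21.40 + 165 @ $19.70 + 56 @ $18.95 + 20 @ $19.35 = $13,775.35
LIFO COGS: 147 @ $18.75 + 72 @ $19.35 + 56 @ $18.95 + 165 @ $19.70 + 209 @ $21.40 = $12,933.75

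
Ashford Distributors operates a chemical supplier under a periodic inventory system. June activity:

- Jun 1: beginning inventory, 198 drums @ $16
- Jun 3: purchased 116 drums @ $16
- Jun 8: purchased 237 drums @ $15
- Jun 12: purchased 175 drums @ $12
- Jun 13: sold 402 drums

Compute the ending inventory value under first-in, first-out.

Jun 13, 402 sold [FIFO — oldest first]: 198 @ $16 + 116 @ $16 + 88 @ $15 = $6,344
Ending inventory: 149 @ $15 + 175 @ $12 = $4,335

Ending inventory = $4,335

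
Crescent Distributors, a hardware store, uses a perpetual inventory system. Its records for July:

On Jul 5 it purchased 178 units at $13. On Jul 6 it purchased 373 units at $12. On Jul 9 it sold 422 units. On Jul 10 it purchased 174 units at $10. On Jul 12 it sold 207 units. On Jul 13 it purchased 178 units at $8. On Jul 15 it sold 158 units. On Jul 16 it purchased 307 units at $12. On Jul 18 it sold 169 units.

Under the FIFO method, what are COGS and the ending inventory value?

COGS = $10,590; ending inventory = $3,048

Jul 9, 422 sold [FIFO — oldest first]: 178 @ $13 + 244 @ $12 = $5,242
Jul 12, 207 sold [FIFO — oldest first]: 129 @ $12 + 78 @ $10 = $2,328
Jul 15, 158 sold [FIFO — oldest first]: 96 @ $10 + 62 @ $8 = $1,456
Jul 18, 169 sold [FIFO — oldest first]: 116 @ $8 + 53 @ $12 = $1,564
Total COGS = $5,242 + $2,328 + $1,456 + $1,564 = $10,590
Ending inventory: 254 @ $12 = $3,048
Check: goods available $13,638 = COGS $10,590 + ending $3,048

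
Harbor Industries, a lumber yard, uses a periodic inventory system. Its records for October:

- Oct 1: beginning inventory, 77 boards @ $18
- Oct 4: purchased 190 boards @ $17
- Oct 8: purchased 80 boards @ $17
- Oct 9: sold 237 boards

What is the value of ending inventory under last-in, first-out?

Ending inventory = $1,947

Oct 9, 237 sold [LIFO — newest first]: 80 @ $17 + 157 @ $17 = $4,029
Ending inventory: 77 @ $18 + 33 @ $17 = $1,947
Check: goods available $5,976 = COGS $4,029 + ending $1,947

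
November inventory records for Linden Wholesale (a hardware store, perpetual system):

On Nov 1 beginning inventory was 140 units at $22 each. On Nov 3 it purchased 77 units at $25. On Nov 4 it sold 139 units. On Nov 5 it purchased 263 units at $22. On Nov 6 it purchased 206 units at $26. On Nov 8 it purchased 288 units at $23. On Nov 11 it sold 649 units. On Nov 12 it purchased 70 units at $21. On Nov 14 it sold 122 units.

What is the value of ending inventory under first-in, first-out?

Nov 4, 139 sold [FIFO — oldest first]: 139 @ $22 = $3,058
Nov 11, 649 sold [FIFO — oldest first]: 1 @ $22 + 77 @ $25 + 263 @ $22 + 206 @ $26 + 102 @ $23 = $15,435
Nov 14, 122 sold [FIFO — oldest first]: 122 @ $23 = $2,806
Total COGS = $3,058 + $15,435 + $2,806 = $21,299
Ending inventory: 64 @ $23 + 70 @ $21 = $2,942
Check: goods available $24,241 = COGS $21,299 + ending $2,942

Ending inventory = $2,942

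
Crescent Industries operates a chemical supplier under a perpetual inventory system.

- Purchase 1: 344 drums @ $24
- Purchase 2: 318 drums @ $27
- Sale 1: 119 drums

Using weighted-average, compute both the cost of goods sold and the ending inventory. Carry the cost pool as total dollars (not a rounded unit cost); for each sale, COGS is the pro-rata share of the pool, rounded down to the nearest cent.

After Purchase 1: 344 on hand, pool $8,256.00 (≈ $24.0000 each)
After Purchase 2: 662 on hand, pool $16,842.00 (≈ $25.4411 each)
Sale 1, sell 119: 119/662 × $16,842.00 → $3,027.48
Ending inventory (cost pool remaining) = $13,814.52
Check: goods available $16,842.00 = COGS $3,027.48 + ending $13,814.52

COGS = $3,027.48; ending inventory = $13,814.52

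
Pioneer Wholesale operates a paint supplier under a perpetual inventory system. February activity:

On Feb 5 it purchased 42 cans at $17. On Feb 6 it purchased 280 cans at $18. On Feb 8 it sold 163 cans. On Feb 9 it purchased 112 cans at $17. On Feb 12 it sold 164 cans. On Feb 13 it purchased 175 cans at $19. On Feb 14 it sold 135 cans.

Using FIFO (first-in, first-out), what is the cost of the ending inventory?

Ending inventory = $2,793

Feb 8, 163 sold [FIFO — oldest first]: 42 @ $17 + 121 @ $18 = $2,892
Feb 12, 164 sold [FIFO — oldest first]: 159 @ $18 + 5 @ $17 = $2,947
Feb 14, 135 sold [FIFO — oldest first]: 107 @ $17 + 28 @ $19 = $2,351
Total COGS = $2,892 + $2,947 + $2,351 = $8,190
Ending inventory: 147 @ $19 = $2,793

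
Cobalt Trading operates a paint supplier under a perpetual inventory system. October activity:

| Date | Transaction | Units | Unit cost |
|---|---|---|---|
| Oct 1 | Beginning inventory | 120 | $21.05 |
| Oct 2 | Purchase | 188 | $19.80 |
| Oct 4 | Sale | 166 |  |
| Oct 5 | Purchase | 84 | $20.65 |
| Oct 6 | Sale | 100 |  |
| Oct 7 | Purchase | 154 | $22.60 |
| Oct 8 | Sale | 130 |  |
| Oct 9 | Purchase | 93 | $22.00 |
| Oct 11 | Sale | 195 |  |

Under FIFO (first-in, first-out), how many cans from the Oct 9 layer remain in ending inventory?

48

Oct 4, 166 sold [FIFO — oldest first]: 120 @ $21.05 + 46 @ $19.80 = $3,436.80
Oct 6, 100 sold [FIFO — oldest first]: 100 @ $19.80 = $1,980.00
Oct 8, 130 sold [FIFO — oldest first]: 42 @ $19.80 + 84 @ $20.65 + 4 @ $22.60 = $2,656.60
Oct 11, 195 sold [FIFO — oldest first]: 150 @ $22.60 + 45 @ $22.00 = $4,380.00
Total COGS = $3,436.80 + $1,980.00 + $2,656.60 + $4,380.00 = $12,453.40
Ending inventory: 48 @ $22.00 = $1,056.00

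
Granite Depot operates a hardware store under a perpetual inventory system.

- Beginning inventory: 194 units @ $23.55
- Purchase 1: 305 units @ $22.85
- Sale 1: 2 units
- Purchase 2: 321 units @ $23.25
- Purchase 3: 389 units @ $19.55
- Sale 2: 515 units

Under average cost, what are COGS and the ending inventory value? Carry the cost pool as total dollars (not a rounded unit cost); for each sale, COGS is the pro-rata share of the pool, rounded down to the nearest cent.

COGS = $11,378.76; ending inventory = $15,227.39

After Beginning: 194 on hand, pool $4,568.70 (≈ $23.5500 each)
After Purchase 1: 499 on hand, pool $11,537.95 (≈ $23.1221 each)
Sale 1, sell 2: 2/499 × $11,537.95 → $46.24
After Purchase 2: 818 on hand, pool $18,954.96 (≈ $23.1723 each)
After Purchase 3: 1207 on hand, pool $26,559.91 (≈ $22.0049 each)
Sale 2, sell 515: 515/1207 × $26,559.91 → $11,332.52
Total COGS = $46.24 + $11,332.52 = $11,378.76
Ending inventory (cost pool remaining) = $15,227.39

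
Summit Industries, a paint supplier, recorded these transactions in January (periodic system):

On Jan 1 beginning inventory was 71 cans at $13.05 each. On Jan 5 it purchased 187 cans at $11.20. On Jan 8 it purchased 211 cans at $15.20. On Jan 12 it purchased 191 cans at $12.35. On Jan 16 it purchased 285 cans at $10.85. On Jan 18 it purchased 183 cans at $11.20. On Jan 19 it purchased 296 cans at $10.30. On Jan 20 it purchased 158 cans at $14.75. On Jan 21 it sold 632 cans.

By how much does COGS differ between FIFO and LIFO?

FIFO COGS: 71 @ $13.05 + 187 @ $11.20 + 211 @ $15.20 + 163 @ $12.35 = $8,241.20
LIFO COGS: 158 @ $14.75 + 296 @ $10.30 + 178 @ $11.20 = $7,372.90
Difference = |$8,241.20 − $7,372.90| = $868.30

$868.30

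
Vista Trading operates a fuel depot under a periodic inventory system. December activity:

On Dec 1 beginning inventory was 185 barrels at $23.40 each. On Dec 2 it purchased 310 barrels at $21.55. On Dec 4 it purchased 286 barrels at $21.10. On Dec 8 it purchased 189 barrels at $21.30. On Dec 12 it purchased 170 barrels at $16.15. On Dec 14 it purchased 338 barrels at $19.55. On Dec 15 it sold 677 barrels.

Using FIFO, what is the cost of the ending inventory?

Dec 15, 677 sold [FIFO — oldest first]: 185 @ $23.40 + 310 @ $21.55 + 182 @ $21.10 = $14,849.70
Ending inventory: 104 @ $21.10 + 189 @ $21.30 + 170 @ $16.15 + 338 @ $19.55 = $15,573.50

Ending inventory = $15,573.50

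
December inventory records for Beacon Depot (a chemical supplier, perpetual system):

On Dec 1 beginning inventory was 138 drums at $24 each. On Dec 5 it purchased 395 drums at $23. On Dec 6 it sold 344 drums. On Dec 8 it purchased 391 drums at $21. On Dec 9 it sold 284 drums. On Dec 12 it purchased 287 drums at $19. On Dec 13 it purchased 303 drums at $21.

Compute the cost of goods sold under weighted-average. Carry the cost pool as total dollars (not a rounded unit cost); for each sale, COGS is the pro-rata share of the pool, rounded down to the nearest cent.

After Dec 1: 138 on hand, pool $3,312.00 (≈ $24.0000 each)
After Dec 5: 533 on hand, pool $12,397.00 (≈ $23.2589 each)
Dec 6, sell 344: 344/533 × $12,397.00 → $8,001.06
After Dec 8: 580 on hand, pool $12,606.94 (≈ $21.7361 each)
Dec 9, sell 284: 284/580 × $12,606.94 → $6,173.05
After Dec 12: 583 on hand, pool $11,886.89 (≈ $20.3892 each)
After Dec 13: 886 on hand, pool $18,249.89 (≈ $20.5981 each)
Total COGS = $8,001.06 + $6,173.05 = $14,174.11
Ending inventory (cost pool remaining) = $18,249.89
Check: goods available $32,424.00 = COGS $14,174.11 + ending $18,249.89

COGS = $14,174.11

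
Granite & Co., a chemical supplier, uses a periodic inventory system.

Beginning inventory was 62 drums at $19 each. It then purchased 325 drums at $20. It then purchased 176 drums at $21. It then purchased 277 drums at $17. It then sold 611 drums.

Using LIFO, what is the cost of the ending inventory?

Sale 1 (611) [LIFO — newest first]: 277 @ $17 + 176 @ $21 + 158 @ $20 = $11,565
Ending inventory: 62 @ $19 + 167 @ $20 = $4,518

Ending inventory = $4,518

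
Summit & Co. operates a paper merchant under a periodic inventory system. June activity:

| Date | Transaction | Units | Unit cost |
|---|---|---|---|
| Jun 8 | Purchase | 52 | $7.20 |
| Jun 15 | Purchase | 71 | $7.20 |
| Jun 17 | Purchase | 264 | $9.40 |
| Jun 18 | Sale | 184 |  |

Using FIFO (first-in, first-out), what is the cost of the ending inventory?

Jun 18, 184 sold [FIFO — oldest first]: 52 @ $7.20 + 71 @ $7.20 + 61 @ $9.40 = $1,459.00
Ending inventory: 203 @ $9.40 = $1,908.20
Check: goods available $3,367.20 = COGS $1,459.00 + ending $1,908.20

Ending inventory = $1,908.20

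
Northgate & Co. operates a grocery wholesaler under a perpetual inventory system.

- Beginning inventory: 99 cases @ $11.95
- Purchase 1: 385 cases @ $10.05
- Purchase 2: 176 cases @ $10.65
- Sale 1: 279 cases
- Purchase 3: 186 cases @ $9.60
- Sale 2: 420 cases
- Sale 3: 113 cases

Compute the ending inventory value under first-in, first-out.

Ending inventory = $326.40

Sale 1 (279) [FIFO — oldest first]: 99 @ $11.95 + 180 @ $10.05 = $2,992.05
Sale 2 (420) [FIFO — oldest first]: 205 @ $10.05 + 176 @ $10.65 + 39 @ $9.60 = $4,309.05
Sale 3 (113) [FIFO — oldest first]: 113 @ $9.60 = $1,084.80
Total COGS = $2,992.05 + $4,309.05 + $1,084.80 = $8,385.90
Ending inventory: 34 @ $9.60 = $326.40
Check: goods available $8,712.30 = COGS $8,385.90 + ending $326.40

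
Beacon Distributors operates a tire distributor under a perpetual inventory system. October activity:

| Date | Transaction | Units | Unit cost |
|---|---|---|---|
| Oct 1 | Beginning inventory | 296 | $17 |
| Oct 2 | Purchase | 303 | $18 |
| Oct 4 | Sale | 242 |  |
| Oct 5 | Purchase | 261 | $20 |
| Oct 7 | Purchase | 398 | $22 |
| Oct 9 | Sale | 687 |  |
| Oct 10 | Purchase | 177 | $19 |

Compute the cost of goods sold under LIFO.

Oct 4, 242 sold [LIFO — newest first]: 242 @ $18 = $4,356
Oct 9, 687 sold [LIFO — newest first]: 398 @ $22 + 261 @ $20 + 28 @ $18 = $14,480
Total COGS = $4,356 + $14,480 = $18,836
Ending inventory: 296 @ $17 + 33 @ $18 + 177 @ $19 = $8,989

COGS = $18,836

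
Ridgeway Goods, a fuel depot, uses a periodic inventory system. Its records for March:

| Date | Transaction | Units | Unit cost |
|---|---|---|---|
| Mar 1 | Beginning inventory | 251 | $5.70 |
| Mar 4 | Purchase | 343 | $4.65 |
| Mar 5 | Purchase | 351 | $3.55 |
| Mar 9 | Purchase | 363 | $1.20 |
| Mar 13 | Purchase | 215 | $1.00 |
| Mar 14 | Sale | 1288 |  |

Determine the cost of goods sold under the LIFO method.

COGS = $3,582.80

Mar 14, 1288 sold [LIFO — newest first]: 215 @ $1.00 + 363 @ $1.20 + 351 @ $3.55 + 343 @ $4.65 + 16 @ $5.70 = $3,582.80
Ending inventory: 235 @ $5.70 = $1,339.50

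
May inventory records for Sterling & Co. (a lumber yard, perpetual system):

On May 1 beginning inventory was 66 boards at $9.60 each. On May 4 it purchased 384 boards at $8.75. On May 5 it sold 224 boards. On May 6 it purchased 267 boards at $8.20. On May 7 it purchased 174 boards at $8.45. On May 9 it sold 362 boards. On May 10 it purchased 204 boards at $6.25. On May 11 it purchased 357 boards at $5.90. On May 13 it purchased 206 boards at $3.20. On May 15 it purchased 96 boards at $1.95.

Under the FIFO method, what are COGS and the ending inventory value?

COGS = $5,108.80; ending inventory = $6,772.20

May 5, 224 sold [FIFO — oldest first]: 66 @ $9.60 + 158 @ $8.75 = $2,016.10
May 9, 362 sold [FIFO — oldest first]: 226 @ $8.75 + 136 @ $8.20 = $3,092.70
Total COGS = $2,016.10 + $3,092.70 = $5,108.80
Ending inventory: 131 @ $8.20 + 174 @ $8.45 + 204 @ $6.25 + 357 @ $5.90 + 206 @ $3.20 + 96 @ $1.95 = $6,772.20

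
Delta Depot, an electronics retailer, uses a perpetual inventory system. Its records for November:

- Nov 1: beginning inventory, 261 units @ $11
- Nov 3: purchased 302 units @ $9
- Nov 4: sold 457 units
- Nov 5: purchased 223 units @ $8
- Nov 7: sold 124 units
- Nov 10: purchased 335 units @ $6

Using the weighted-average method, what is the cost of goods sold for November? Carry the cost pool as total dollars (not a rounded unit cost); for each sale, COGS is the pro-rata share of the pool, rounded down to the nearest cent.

After Nov 1: 261 on hand, pool $2,871.00 (≈ $11.0000 each)
After Nov 3: 563 on hand, pool $5,589.00 (≈ $9.9272 each)
Nov 4, sell 457: 457/563 × $5,589.00 → $4,536.71
After Nov 5: 329 on hand, pool $2,836.29 (≈ $8.6209 each)
Nov 7, sell 124: 124/329 × $2,836.29 → $1,068.99
After Nov 10: 540 on hand, pool $3,777.30 (≈ $6.9950 each)
Total COGS = $4,536.71 + $1,068.99 = $5,605.70
Ending inventory (cost pool remaining) = $3,777.30

COGS = $5,605.70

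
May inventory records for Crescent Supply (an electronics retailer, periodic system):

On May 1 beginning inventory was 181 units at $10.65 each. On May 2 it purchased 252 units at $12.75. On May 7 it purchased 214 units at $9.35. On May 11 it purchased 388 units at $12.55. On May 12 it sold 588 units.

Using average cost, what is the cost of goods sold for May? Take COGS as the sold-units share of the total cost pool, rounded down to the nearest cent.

COGS = $6,823.61

May 12, sell 588: 588/1035 × $12,010.95 → $6,823.61
Ending inventory (cost pool remaining) = $5,187.34
Check: goods available $12,010.95 = COGS $6,823.61 + ending $5,187.34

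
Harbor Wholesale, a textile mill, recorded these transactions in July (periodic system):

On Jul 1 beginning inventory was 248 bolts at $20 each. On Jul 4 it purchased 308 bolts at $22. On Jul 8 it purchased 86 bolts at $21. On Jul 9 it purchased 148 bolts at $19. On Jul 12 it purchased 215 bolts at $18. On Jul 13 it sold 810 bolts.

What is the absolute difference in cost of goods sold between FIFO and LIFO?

$390

FIFO COGS: 248 @ $20 + 308 @ $22 + 86 @ $21 + 148 @ $19 + 20 @ $18 = $16,714
LIFO COGS: 215 @ $18 + 148 @ $19 + 86 @ $21 + 308 @ $22 + 53 @ $20 = $16,324
Difference = |$16,714 − $16,324| = $390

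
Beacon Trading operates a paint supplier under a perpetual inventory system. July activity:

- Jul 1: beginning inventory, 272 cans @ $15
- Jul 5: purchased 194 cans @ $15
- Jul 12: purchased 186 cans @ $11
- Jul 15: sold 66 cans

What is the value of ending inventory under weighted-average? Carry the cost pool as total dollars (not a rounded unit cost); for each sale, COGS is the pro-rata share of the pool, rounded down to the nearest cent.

Ending inventory = $8,121.32

After Jul 1: 272 on hand, pool $4,080.00 (≈ $15.0000 each)
After Jul 5: 466 on hand, pool $6,990.00 (≈ $15.0000 each)
After Jul 12: 652 on hand, pool $9,036.00 (≈ $13.8589 each)
Jul 15, sell 66: 66/652 × $9,036.00 → $914.68
Ending inventory (cost pool remaining) = $8,121.32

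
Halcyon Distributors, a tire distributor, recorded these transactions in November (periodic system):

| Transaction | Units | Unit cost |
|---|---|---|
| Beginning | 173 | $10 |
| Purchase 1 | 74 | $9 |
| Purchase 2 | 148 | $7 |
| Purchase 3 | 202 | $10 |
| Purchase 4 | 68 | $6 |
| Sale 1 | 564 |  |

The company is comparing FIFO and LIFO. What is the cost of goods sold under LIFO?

COGS = $4,850

FIFO COGS: 173 @ $10 + 74 @ $9 + 148 @ $7 + 169 @ $10 = $5,122
LIFO COGS: 68 @ $6 + 202 @ $10 + 148 @ $7 + 74 @ $9 + 72 @ $10 = $4,850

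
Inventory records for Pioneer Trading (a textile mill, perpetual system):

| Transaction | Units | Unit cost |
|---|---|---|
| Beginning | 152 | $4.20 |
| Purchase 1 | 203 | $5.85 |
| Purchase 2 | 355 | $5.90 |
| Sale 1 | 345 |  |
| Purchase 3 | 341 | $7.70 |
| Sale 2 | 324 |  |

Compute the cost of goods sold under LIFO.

COGS = $4,530.30

Sale 1 (345) [LIFO — newest first]: 345 @ $5.90 = $2,035.50
Sale 2 (324) [LIFO — newest first]: 324 @ $7.70 = $2,494.80
Total COGS = $2,035.50 + $2,494.80 = $4,530.30
Ending inventory: 152 @ $4.20 + 203 @ $5.85 + 10 @ $5.90 + 17 @ $7.70 = $2,015.85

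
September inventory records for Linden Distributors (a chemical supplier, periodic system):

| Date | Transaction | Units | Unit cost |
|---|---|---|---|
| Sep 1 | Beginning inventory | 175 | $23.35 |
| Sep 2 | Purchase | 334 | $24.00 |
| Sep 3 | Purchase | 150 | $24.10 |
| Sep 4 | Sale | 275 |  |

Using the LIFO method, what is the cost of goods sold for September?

COGS = $6,615.00

Sep 4, 275 sold [LIFO — newest first]: 150 @ $24.10 + 125 @ $24.00 = $6,615.00
Ending inventory: 175 @ $23.35 + 209 @ $24.00 = $9,102.25
Check: goods available $15,717.25 = COGS $6,615.00 + ending $9,102.25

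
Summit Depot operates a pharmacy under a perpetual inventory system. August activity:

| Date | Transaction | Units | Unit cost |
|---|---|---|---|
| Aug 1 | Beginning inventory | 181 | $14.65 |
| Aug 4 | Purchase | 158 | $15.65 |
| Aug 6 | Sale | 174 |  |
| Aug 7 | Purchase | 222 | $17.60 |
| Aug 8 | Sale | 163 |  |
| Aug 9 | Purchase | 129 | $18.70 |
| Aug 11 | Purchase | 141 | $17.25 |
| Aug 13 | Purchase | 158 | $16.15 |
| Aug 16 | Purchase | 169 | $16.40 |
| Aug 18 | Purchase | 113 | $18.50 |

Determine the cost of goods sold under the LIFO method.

COGS = $5,575.90

Aug 6, 174 sold [LIFO — newest first]: 158 @ $15.65 + 16 @ $14.65 = $2,707.10
Aug 8, 163 sold [LIFO — newest first]: 163 @ $17.60 = $2,868.80
Total COGS = $2,707.10 + $2,868.80 = $5,575.90
Ending inventory: 165 @ $14.65 + 59 @ $17.60 + 129 @ $18.70 + 141 @ $17.25 + 158 @ $16.15 + 169 @ $16.40 + 113 @ $18.50 = $15,714.00
Check: goods available $21,289.90 = COGS $5,575.90 + ending $15,714.00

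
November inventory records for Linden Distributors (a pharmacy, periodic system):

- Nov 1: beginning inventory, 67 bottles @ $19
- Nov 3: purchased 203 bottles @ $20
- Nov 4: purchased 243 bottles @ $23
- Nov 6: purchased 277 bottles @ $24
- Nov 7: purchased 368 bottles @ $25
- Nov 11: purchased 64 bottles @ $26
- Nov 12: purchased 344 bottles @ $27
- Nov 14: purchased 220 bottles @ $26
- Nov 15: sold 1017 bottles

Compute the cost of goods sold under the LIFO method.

Nov 15, 1017 sold [LIFO — newest first]: 220 @ $26 + 344 @ $27 + 64 @ $26 + 368 @ $25 + 21 @ $24 = $26,376
Ending inventory: 67 @ $19 + 203 @ $20 + 243 @ $23 + 256 @ $24 = $17,066

COGS = $26,376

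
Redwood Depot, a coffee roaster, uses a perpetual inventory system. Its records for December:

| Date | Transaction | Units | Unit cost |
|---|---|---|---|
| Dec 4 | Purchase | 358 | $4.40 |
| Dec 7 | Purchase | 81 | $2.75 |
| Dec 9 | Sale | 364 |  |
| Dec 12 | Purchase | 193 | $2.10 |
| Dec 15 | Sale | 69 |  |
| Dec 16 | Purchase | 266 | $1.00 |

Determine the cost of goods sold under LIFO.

COGS = $1,612.85

Dec 9, 364 sold [LIFO — newest first]: 81 @ $2.75 + 283 @ $4.40 = $1,467.95
Dec 15, 69 sold [LIFO — newest first]: 69 @ $2.10 = $144.90
Total COGS = $1,467.95 + $144.90 = $1,612.85
Ending inventory: 75 @ $4.40 + 124 @ $2.10 + 266 @ $1.00 = $856.40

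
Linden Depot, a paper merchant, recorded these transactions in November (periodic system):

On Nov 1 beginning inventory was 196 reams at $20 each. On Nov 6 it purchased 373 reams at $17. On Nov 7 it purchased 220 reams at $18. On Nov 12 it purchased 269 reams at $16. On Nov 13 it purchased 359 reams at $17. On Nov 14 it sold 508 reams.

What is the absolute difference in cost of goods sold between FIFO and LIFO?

$737

FIFO COGS: 196 @ $20 + 312 @ $17 = $9,224
LIFO COGS: 359 @ $17 + 149 @ $16 = $8,487
Difference = |$9,224 − $8,487| = $737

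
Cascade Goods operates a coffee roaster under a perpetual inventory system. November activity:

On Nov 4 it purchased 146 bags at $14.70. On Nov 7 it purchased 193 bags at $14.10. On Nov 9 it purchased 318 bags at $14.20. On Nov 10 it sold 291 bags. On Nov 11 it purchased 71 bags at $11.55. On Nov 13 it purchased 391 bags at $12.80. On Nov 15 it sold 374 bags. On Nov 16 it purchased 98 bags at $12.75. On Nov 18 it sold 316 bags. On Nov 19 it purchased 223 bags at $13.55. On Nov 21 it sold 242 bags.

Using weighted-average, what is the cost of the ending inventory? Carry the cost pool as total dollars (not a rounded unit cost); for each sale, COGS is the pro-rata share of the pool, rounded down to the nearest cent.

After Nov 4: 146 on hand, pool $2,146.20 (≈ $14.7000 each)
After Nov 7: 339 on hand, pool $4,867.50 (≈ $14.3584 each)
After Nov 9: 657 on hand, pool $9,383.10 (≈ $14.2817 each)
Nov 10, sell 291: 291/657 × $9,383.10 → $4,155.98
After Nov 11: 437 on hand, pool $6,047.17 (≈ $13.8379 each)
After Nov 13: 828 on hand, pool $11,051.97 (≈ $13.3478 each)
Nov 15, sell 374: 374/828 × $11,051.97 → $4,992.07
After Nov 16: 552 on hand, pool $7,309.40 (≈ $13.2417 each)
Nov 18, sell 316: 316/552 × $7,309.40 → $4,184.36
After Nov 19: 459 on hand, pool $6,146.69 (≈ $13.3915 each)
Nov 21, sell 242: 242/459 × $6,146.69 → $3,240.73
Total COGS = $4,155.98 + $4,992.07 + $4,184.36 + $3,240.73 = $16,573.14
Ending inventory (cost pool remaining) = $2,905.96
Check: goods available $19,479.10 = COGS $16,573.14 + ending $2,905.96

Ending inventory = $2,905.96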